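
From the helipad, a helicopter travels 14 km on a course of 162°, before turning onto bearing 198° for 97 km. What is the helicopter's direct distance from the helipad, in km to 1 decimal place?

108.6 km

Leg 1 (162°, 14 km): east 14 sin 162° = 4.33, north 14 cos 162° = -13.31
Leg 2 (198°, 97 km): east 97 sin 198° = -29.97, north 97 cos 198° = -92.25
Net: -25.65 east, -105.57 north. Distance = √((-25.65)² + (-105.57)²) = 108.638 km.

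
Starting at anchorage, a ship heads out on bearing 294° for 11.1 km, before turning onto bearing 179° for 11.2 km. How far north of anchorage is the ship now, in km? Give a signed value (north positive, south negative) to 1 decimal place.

Leg 1 (294°, 11.1 km): east 11.1 sin 294° = -10.14, north 11.1 cos 294° = 4.51
Leg 2 (179°, 11.2 km): east 11.2 sin 179° = 0.20, north 11.2 cos 179° = -11.20
Net north component: -6.68 km.

-6.7 km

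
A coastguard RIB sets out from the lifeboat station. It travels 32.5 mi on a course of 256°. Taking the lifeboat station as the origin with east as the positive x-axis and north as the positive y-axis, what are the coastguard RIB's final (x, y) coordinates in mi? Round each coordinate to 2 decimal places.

(-31.53, -7.86)

Leg 1 (256°, 32.5 mi): east 32.5 sin 256° = -31.53, north 32.5 cos 256° = -7.86
Summing: -31.53 mi east, -7.86 mi north → (-31.53, -7.86).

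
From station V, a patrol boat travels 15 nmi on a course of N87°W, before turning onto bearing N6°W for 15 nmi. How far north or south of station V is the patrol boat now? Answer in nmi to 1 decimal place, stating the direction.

15.7 nmi north

Leg 1 (N87°W, 15 nmi): east 15 sin 273° = -14.98, north 15 cos 273° = 0.79
Leg 2 (N6°W, 15 nmi): east 15 sin 354° = -1.57, north 15 cos 354° = 14.92
Net north component: 15.70 nmi.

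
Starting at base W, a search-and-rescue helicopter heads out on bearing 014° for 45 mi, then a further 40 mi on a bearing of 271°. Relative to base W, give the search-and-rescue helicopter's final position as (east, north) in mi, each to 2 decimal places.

(-29.11, 44.36)

Leg 1 (014°, 45 mi): east 45 sin 14° = 10.89, north 45 cos 14° = 43.66
Leg 2 (271°, 40 mi): east 40 sin 271° = -39.99, north 40 cos 271° = 0.70
Summing: -29.11 mi east, 44.36 mi north → (-29.11, 44.36).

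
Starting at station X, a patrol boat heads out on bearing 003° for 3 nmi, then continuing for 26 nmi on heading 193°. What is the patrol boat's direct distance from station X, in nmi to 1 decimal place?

Leg 1 (003°, 3 nmi): east 3 sin 3° = 0.16, north 3 cos 3° = 3.00
Leg 2 (193°, 26 nmi): east 26 sin 193° = -5.85, north 26 cos 193° = -25.33
Net: -5.69 east, -22.34 north. Distance = √((-5.69)² + (-22.34)²) = 23.051 nmi.

23.1 nmi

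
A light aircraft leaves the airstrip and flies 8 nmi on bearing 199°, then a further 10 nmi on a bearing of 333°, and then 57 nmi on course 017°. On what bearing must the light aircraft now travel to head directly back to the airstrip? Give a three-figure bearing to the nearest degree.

Leg 1 (199°, 8 nmi): east 8 sin 199° = -2.60, north 8 cos 199° = -7.56
Leg 2 (333°, 10 nmi): east 10 sin 333° = -4.54, north 10 cos 333° = 8.91
Leg 3 (017°, 57 nmi): east 57 sin 17° = 16.67, north 57 cos 17° = 54.51
Net displacement: 9.52 east, 55.86 north. Direction back to start is (-9.52, -55.86): bearing = atan2(-9.52, -55.86) mod 360° = 189.67° ≈ 190°.

190°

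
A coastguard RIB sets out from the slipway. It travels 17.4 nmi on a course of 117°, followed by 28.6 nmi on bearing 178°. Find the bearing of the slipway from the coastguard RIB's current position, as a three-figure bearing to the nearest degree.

Leg 1 (117°, 17.4 nmi): east 17.4 sin 117° = 15.50, north 17.4 cos 117° = -7.90
Leg 2 (178°, 28.6 nmi): east 28.6 sin 178° = 1.00, north 28.6 cos 178° = -28.58
Net displacement: 16.50 east, -36.48 north. Direction back to start is (-16.50, 36.48): bearing = atan2(-16.50, 36.48) mod 360° = 335.66° ≈ 336°.

336°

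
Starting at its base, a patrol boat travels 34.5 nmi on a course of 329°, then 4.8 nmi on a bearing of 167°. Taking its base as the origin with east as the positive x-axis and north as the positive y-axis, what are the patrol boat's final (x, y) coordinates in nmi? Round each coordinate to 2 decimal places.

Leg 1 (329°, 34.5 nmi): east 34.5 sin 329° = -17.77, north 34.5 cos 329° = 29.57
Leg 2 (167°, 4.8 nmi): east 4.8 sin 167° = 1.08, north 4.8 cos 167° = -4.68
Summing: -16.69 nmi east, 24.90 nmi north → (-16.69, 24.90).

(-16.69, 24.90)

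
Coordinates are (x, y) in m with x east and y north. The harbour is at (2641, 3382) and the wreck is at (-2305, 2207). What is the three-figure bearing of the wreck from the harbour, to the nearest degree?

Δeast = -2305 − 2641 = -4946.00; Δnorth = 2207 − 3382 = -1175.00.
Bearing = atan2(Δeast, Δnorth) mod 360° = 256.64° ≈ 257°.

257°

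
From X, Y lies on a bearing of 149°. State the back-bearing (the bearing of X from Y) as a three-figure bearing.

Back-bearing = 149° + 180° = 329°.

329°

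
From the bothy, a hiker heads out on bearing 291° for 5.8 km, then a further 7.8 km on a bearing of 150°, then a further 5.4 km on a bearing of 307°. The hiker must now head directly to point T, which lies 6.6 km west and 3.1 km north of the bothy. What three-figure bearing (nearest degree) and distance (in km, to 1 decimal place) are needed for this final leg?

Leg 1 (291°, 5.8 km): east 5.8 sin 291° = -5.41, north 5.8 cos 291° = 2.08
Leg 2 (150°, 7.8 km): east 7.8 sin 150° = 3.90, north 7.8 cos 150° = -6.75
Leg 3 (307°, 5.4 km): east 5.4 sin 307° = -4.31, north 5.4 cos 307° = 3.25
Current position: (-5.83, -1.43). Target: (-6.6, 3.1). Remaining: Δeast = -0.77, Δnorth = 4.53.
Bearing = atan2(-0.77, 4.53) mod 360° = 350.31°; distance = √((-0.77)² + (4.53)²) = 4.592 km.

350°, 4.6 km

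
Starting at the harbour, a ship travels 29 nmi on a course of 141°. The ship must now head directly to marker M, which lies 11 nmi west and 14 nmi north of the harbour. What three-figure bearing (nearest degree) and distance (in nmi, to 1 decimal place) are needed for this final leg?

321°, 46.8 nmi

Leg 1 (141°, 29 nmi): east 29 sin 141° = 18.25, north 29 cos 141° = -22.54
Current position: (18.25, -22.54). Target: (-11, 14). Remaining: Δeast = -29.25, Δnorth = 36.54.
Bearing = atan2(-29.25, 36.54) mod 360° = 321.32°; distance = √((-29.25)² + (36.54)²) = 46.803 nmi.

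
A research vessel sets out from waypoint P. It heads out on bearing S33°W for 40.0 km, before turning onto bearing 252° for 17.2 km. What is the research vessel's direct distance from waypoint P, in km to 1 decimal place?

54.5 km

Leg 1 (S33°W, 40.0 km): east 40.0 sin 213° = -21.79, north 40.0 cos 213° = -33.55
Leg 2 (252°, 17.2 km): east 17.2 sin 252° = -16.36, north 17.2 cos 252° = -5.32
Net: -38.14 east, -38.86 north. Distance = √((-38.14)² + (-38.86)²) = 54.454 km.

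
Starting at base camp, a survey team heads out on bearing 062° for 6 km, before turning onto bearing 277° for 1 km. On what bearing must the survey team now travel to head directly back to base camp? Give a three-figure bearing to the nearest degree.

236°

Leg 1 (062°, 6 km): east 6 sin 62° = 5.30, north 6 cos 62° = 2.82
Leg 2 (277°, 1 km): east 1 sin 277° = -0.99, north 1 cos 277° = 0.12
Net displacement: 4.31 east, 2.94 north. Direction back to start is (-4.31, -2.94): bearing = atan2(-4.31, -2.94) mod 360° = 235.68° ≈ 236°.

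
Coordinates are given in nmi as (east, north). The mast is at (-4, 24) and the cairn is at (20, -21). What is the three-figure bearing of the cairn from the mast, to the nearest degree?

152°

Δeast = 20 − -4 = 24.00; Δnorth = -21 − 24 = -45.00.
Bearing = atan2(Δeast, Δnorth) mod 360° = 151.93° ≈ 152°.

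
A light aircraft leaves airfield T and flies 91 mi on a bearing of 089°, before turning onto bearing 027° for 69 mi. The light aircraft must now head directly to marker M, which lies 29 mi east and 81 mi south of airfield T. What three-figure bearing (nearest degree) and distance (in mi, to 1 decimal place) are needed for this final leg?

213°, 171.6 mi

Leg 1 (089°, 91 mi): east 91 sin 89° = 90.99, north 91 cos 89° = 1.59
Leg 2 (027°, 69 mi): east 69 sin 27° = 31.33, north 69 cos 27° = 61.48
Current position: (122.31, 63.07). Target: (29, -81). Remaining: Δeast = -93.31, Δnorth = -144.07.
Bearing = atan2(-93.31, -144.07) mod 360° = 212.93°; distance = √((-93.31)² + (-144.07)²) = 171.646 mi.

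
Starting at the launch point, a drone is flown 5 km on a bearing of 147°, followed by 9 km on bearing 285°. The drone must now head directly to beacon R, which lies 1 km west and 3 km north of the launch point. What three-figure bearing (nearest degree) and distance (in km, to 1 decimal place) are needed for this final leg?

046°, 7.0 km

Leg 1 (147°, 5 km): east 5 sin 147° = 2.72, north 5 cos 147° = -4.19
Leg 2 (285°, 9 km): east 9 sin 285° = -8.69, north 9 cos 285° = 2.33
Current position: (-5.97, -1.86). Target: (-1, 3). Remaining: Δeast = 4.97, Δnorth = 4.86.
Bearing = atan2(4.97, 4.86) mod 360° = 45.62°; distance = √((4.97)² + (4.86)²) = 6.954 km.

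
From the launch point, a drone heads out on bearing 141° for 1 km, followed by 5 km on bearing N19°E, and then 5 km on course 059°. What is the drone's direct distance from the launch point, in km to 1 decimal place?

9.2 km

Leg 1 (141°, 1 km): east 1 sin 141° = 0.63, north 1 cos 141° = -0.78
Leg 2 (N19°E, 5 km): east 5 sin 19° = 1.63, north 5 cos 19° = 4.73
Leg 3 (059°, 5 km): east 5 sin 59° = 4.29, north 5 cos 59° = 2.58
Net: 6.54 east, 6.53 north. Distance = √((6.54)² + (6.53)²) = 9.241 km.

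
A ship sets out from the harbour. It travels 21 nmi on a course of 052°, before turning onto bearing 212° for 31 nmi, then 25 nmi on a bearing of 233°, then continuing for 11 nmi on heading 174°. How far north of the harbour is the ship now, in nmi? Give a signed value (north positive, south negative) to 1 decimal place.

Leg 1 (052°, 21 nmi): east 21 sin 52° = 16.55, north 21 cos 52° = 12.93
Leg 2 (212°, 31 nmi): east 31 sin 212° = -16.43, north 31 cos 212° = -26.29
Leg 3 (233°, 25 nmi): east 25 sin 233° = -19.97, north 25 cos 233° = -15.05
Leg 4 (174°, 11 nmi): east 11 sin 174° = 1.15, north 11 cos 174° = -10.94
Net north component: -39.35 nmi.

-39.3 nmi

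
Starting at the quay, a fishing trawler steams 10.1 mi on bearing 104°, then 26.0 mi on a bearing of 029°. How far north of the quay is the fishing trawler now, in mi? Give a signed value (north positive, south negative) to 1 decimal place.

Leg 1 (104°, 10.1 mi): east 10.1 sin 104° = 9.80, north 10.1 cos 104° = -2.44
Leg 2 (029°, 26.0 mi): east 26.0 sin 29° = 12.61, north 26.0 cos 29° = 22.74
Net north component: 20.30 mi.

20.3 mi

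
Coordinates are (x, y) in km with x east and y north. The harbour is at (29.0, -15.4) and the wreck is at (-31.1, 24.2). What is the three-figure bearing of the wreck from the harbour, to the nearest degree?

Δeast = -31.1 − 29.0 = -60.10; Δnorth = 24.2 − -15.4 = 39.60.
Bearing = atan2(Δeast, Δnorth) mod 360° = 303.38° ≈ 303°.

303°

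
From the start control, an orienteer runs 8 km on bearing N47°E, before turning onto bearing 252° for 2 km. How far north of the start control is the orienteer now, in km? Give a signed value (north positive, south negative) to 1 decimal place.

Leg 1 (N47°E, 8 km): east 8 sin 47° = 5.85, north 8 cos 47° = 5.46
Leg 2 (252°, 2 km): east 2 sin 252° = -1.90, north 2 cos 252° = -0.62
Net north component: 4.84 km.

4.8 km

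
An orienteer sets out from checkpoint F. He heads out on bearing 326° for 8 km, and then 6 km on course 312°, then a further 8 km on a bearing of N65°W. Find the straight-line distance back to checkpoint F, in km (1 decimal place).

Leg 1 (326°, 8 km): east 8 sin 326° = -4.47, north 8 cos 326° = 6.63
Leg 2 (312°, 6 km): east 6 sin 312° = -4.46, north 6 cos 312° = 4.01
Leg 3 (N65°W, 8 km): east 8 sin 295° = -7.25, north 8 cos 295° = 3.38
Net: -16.18 east, 14.03 north. Distance = √((-16.18)² + (14.03)²) = 21.417 km.

21.4 km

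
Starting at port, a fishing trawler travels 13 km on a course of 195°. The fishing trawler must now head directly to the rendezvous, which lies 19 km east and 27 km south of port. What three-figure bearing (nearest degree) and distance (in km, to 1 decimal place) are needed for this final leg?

123°, 26.6 km

Leg 1 (195°, 13 km): east 13 sin 195° = -3.36, north 13 cos 195° = -12.56
Current position: (-3.36, -12.56). Target: (19, -27). Remaining: Δeast = 22.36, Δnorth = -14.44.
Bearing = atan2(22.36, -14.44) mod 360° = 122.85°; distance = √((22.36)² + (-14.44)²) = 26.623 km.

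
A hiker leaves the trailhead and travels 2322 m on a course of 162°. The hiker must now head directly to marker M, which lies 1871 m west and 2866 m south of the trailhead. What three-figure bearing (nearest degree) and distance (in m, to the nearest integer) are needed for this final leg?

256°, 2671 m

Leg 1 (162°, 2322 m): east 2322 sin 162° = 717.54, north 2322 cos 162° = -2208.35
Current position: (717.54, -2208.35). Target: (-1871, -2866). Remaining: Δeast = -2588.54, Δnorth = -657.65.
Bearing = atan2(-2588.54, -657.65) mod 360° = 255.74°; distance = √((-2588.54)² + (-657.65)²) = 2670.772 m.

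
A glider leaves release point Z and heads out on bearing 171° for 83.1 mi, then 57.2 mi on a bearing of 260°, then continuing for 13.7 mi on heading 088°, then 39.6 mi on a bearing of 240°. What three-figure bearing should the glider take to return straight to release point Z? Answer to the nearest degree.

Leg 1 (171°, 83.1 mi): east 83.1 sin 171° = 13.00, north 83.1 cos 171° = -82.08
Leg 2 (260°, 57.2 mi): east 57.2 sin 260° = -56.33, north 57.2 cos 260° = -9.93
Leg 3 (088°, 13.7 mi): east 13.7 sin 88° = 13.69, north 13.7 cos 88° = 0.48
Leg 4 (240°, 39.6 mi): east 39.6 sin 240° = -34.29, north 39.6 cos 240° = -19.80
Net displacement: -63.93 east, -111.33 north. Direction back to start is (63.93, 111.33): bearing = atan2(63.93, 111.33) mod 360° = 29.87° ≈ 030°.

030°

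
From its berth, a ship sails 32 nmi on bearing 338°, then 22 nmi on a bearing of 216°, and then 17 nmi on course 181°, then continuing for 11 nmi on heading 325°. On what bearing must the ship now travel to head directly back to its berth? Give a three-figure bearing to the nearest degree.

Leg 1 (338°, 32 nmi): east 32 sin 338° = -11.99, north 32 cos 338° = 29.67
Leg 2 (216°, 22 nmi): east 22 sin 216° = -12.93, north 22 cos 216° = -17.80
Leg 3 (181°, 17 nmi): east 17 sin 181° = -0.30, north 17 cos 181° = -17.00
Leg 4 (325°, 11 nmi): east 11 sin 325° = -6.31, north 11 cos 325° = 9.01
Net displacement: -31.52 east, 3.88 north. Direction back to start is (31.52, -3.88): bearing = atan2(31.52, -3.88) mod 360° = 97.03° ≈ 097°.

097°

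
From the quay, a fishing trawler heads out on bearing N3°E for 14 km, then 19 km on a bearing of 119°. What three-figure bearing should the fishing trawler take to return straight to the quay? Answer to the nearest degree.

255°

Leg 1 (N3°E, 14 km): east 14 sin 3° = 0.73, north 14 cos 3° = 13.98
Leg 2 (119°, 19 km): east 19 sin 119° = 16.62, north 19 cos 119° = -9.21
Net displacement: 17.35 east, 4.77 north. Direction back to start is (-17.35, -4.77): bearing = atan2(-17.35, -4.77) mod 360° = 254.63° ≈ 255°.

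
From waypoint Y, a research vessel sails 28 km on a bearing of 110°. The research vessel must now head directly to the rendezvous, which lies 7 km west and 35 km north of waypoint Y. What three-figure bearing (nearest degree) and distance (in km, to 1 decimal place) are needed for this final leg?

Leg 1 (110°, 28 km): east 28 sin 110° = 26.31, north 28 cos 110° = -9.58
Current position: (26.31, -9.58). Target: (-7, 35). Remaining: Δeast = -33.31, Δnorth = 44.58.
Bearing = atan2(-33.31, 44.58) mod 360° = 323.23°; distance = √((-33.31)² + (44.58)²) = 55.648 km.

323°, 55.6 km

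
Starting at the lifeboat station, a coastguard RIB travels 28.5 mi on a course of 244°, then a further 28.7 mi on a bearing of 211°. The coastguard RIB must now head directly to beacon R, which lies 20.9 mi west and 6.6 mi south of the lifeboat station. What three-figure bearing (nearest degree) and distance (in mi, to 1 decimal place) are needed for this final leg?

Leg 1 (244°, 28.5 mi): east 28.5 sin 244° = -25.62, north 28.5 cos 244° = -12.49
Leg 2 (211°, 28.7 mi): east 28.7 sin 211° = -14.78, north 28.7 cos 211° = -24.60
Current position: (-40.40, -37.09). Target: (-20.9, -6.6). Remaining: Δeast = 19.50, Δnorth = 30.49.
Bearing = atan2(19.50, 30.49) mod 360° = 32.59°; distance = √((19.50)² + (30.49)²) = 36.195 mi.

033°, 36.2 mi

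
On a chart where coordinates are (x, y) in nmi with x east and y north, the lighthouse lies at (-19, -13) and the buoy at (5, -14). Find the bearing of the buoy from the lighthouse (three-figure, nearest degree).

Δeast = 5 − -19 = 24.00; Δnorth = -14 − -13 = -1.00.
Bearing = atan2(Δeast, Δnorth) mod 360° = 92.39° ≈ 092°.

092°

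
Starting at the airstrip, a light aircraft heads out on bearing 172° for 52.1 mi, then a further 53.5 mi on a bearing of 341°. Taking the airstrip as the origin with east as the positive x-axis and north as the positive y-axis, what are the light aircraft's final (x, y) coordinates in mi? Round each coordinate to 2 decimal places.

Leg 1 (172°, 52.1 mi): east 52.1 sin 172° = 7.25, north 52.1 cos 172° = -51.59
Leg 2 (341°, 53.5 mi): east 53.5 sin 341° = -17.42, north 53.5 cos 341° = 50.59
Summing: -10.17 mi east, -1.01 mi north → (-10.17, -1.01).

(-10.17, -1.01)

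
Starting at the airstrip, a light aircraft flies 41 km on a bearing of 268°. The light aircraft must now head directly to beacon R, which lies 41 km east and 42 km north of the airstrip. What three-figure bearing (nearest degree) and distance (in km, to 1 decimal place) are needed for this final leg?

062°, 92.8 km

Leg 1 (268°, 41 km): east 41 sin 268° = -40.98, north 41 cos 268° = -1.43
Current position: (-40.98, -1.43). Target: (41, 42). Remaining: Δeast = 81.98, Δnorth = 43.43.
Bearing = atan2(81.98, 43.43) mod 360° = 62.09°; distance = √((81.98)² + (43.43)²) = 92.769 km.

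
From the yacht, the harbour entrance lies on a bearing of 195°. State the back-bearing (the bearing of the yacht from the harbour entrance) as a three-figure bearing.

015°

Back-bearing = 195° − 180° = 015°.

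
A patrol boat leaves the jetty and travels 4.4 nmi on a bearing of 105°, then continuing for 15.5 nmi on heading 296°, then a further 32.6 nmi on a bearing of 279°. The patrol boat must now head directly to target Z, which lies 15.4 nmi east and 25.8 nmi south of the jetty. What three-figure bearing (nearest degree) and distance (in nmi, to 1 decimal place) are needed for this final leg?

Leg 1 (105°, 4.4 nmi): east 4.4 sin 105° = 4.25, north 4.4 cos 105° = -1.14
Leg 2 (296°, 15.5 nmi): east 15.5 sin 296° = -13.93, north 15.5 cos 296° = 6.79
Leg 3 (279°, 32.6 nmi): east 32.6 sin 279° = -32.20, north 32.6 cos 279° = 5.10
Current position: (-41.88, 10.76). Target: (15.4, -25.8). Remaining: Δeast = 57.28, Δnorth = -36.56.
Bearing = atan2(57.28, -36.56) mod 360° = 122.55°; distance = √((57.28)² + (-36.56)²) = 67.951 nmi.

123°, 68.0 nmi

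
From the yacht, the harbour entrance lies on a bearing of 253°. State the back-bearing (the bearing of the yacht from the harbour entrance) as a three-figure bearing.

Back-bearing = 253° − 180° = 073°.

073°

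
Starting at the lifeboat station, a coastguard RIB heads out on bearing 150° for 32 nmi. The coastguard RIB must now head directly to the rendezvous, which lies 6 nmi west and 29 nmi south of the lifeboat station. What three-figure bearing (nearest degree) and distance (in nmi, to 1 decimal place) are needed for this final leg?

Leg 1 (150°, 32 nmi): east 32 sin 150° = 16.00, north 32 cos 150° = -27.71
Current position: (16.00, -27.71). Target: (-6, -29). Remaining: Δeast = -22.00, Δnorth = -1.29.
Bearing = atan2(-22.00, -1.29) mod 360° = 266.65°; distance = √((-22.00)² + (-1.29)²) = 22.038 nmi.

267°, 22.0 nmi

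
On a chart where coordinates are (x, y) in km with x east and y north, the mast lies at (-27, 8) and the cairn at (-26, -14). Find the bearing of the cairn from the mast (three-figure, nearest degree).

Δeast = -26 − -27 = 1.00; Δnorth = -14 − 8 = -22.00.
Bearing = atan2(Δeast, Δnorth) mod 360° = 177.40° ≈ 177°.

177°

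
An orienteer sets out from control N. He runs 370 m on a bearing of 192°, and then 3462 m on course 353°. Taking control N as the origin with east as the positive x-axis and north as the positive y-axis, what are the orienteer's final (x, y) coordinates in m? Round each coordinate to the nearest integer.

(-499, 3074)

Leg 1 (192°, 370 m): east 370 sin 192° = -76.93, north 370 cos 192° = -361.91
Leg 2 (353°, 3462 m): east 3462 sin 353° = -421.91, north 3462 cos 353° = 3436.19
Summing: -498.84 m east, 3074.28 m north → (-499, 3074).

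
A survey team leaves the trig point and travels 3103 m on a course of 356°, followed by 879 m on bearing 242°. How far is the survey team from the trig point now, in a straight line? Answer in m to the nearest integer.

2861 m

Leg 1 (356°, 3103 m): east 3103 sin 356° = -216.45, north 3103 cos 356° = 3095.44
Leg 2 (242°, 879 m): east 879 sin 242° = -776.11, north 879 cos 242° = -412.67
Net: -992.57 east, 2682.78 north. Distance = √((-992.57)² + (2682.78)²) = 2860.502 m.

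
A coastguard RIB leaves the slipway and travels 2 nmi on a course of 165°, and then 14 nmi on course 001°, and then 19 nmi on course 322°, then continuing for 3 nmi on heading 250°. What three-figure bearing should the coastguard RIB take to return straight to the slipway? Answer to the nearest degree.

152°

Leg 1 (165°, 2 nmi): east 2 sin 165° = 0.52, north 2 cos 165° = -1.93
Leg 2 (001°, 14 nmi): east 14 sin 1° = 0.24, north 14 cos 1° = 14.00
Leg 3 (322°, 19 nmi): east 19 sin 322° = -11.70, north 19 cos 322° = 14.97
Leg 4 (250°, 3 nmi): east 3 sin 250° = -2.82, north 3 cos 250° = -1.03
Net displacement: -13.75 east, 26.01 north. Direction back to start is (13.75, -26.01): bearing = atan2(13.75, -26.01) mod 360° = 152.13° ≈ 152°.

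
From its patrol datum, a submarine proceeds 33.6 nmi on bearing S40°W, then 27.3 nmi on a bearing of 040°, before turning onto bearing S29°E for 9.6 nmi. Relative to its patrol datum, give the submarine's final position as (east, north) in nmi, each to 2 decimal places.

(0.60, -13.22)

Leg 1 (S40°W, 33.6 nmi): east 33.6 sin 220° = -21.60, north 33.6 cos 220° = -25.74
Leg 2 (040°, 27.3 nmi): east 27.3 sin 40° = 17.55, north 27.3 cos 40° = 20.91
Leg 3 (S29°E, 9.6 nmi): east 9.6 sin 151° = 4.65, north 9.6 cos 151° = -8.40
Summing: 0.60 nmi east, -13.22 nmi north → (0.60, -13.22).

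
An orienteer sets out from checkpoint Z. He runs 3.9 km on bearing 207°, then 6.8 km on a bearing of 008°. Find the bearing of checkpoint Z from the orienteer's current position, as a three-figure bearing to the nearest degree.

Leg 1 (207°, 3.9 km): east 3.9 sin 207° = -1.77, north 3.9 cos 207° = -3.47
Leg 2 (008°, 6.8 km): east 6.8 sin 8° = 0.95, north 6.8 cos 8° = 6.73
Net displacement: -0.82 east, 3.26 north. Direction back to start is (0.82, -3.26): bearing = atan2(0.82, -3.26) mod 360° = 165.81° ≈ 166°.

166°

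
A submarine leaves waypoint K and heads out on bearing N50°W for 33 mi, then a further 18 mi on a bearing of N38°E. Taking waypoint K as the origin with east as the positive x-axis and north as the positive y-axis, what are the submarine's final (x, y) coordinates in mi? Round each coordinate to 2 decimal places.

(-14.20, 35.40)

Leg 1 (N50°W, 33 mi): east 33 sin 310° = -25.28, north 33 cos 310° = 21.21
Leg 2 (N38°E, 18 mi): east 18 sin 38° = 11.08, north 18 cos 38° = 14.18
Summing: -14.20 mi east, 35.40 mi north → (-14.20, 35.40).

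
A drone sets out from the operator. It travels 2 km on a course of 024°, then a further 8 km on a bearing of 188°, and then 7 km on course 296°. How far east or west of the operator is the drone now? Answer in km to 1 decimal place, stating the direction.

Leg 1 (024°, 2 km): east 2 sin 24° = 0.81, north 2 cos 24° = 1.83
Leg 2 (188°, 8 km): east 8 sin 188° = -1.11, north 8 cos 188° = -7.92
Leg 3 (296°, 7 km): east 7 sin 296° = -6.29, north 7 cos 296° = 3.07
Net east component: -6.59 km.

6.6 km west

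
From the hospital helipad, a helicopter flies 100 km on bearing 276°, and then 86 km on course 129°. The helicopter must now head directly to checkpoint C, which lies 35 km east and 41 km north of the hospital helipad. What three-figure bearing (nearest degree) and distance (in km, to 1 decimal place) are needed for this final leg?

039°, 108.4 km

Leg 1 (276°, 100 km): east 100 sin 276° = -99.45, north 100 cos 276° = 10.45
Leg 2 (129°, 86 km): east 86 sin 129° = 66.83, north 86 cos 129° = -54.12
Current position: (-32.62, -43.67). Target: (35, 41). Remaining: Δeast = 67.62, Δnorth = 84.67.
Bearing = atan2(67.62, 84.67) mod 360° = 38.61°; distance = √((67.62)² + (84.67)²) = 108.356 km.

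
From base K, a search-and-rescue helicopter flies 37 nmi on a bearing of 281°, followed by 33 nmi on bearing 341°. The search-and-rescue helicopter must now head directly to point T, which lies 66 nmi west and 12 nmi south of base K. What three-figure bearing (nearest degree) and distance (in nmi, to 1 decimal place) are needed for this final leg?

Leg 1 (281°, 37 nmi): east 37 sin 281° = -36.32, north 37 cos 281° = 7.06
Leg 2 (341°, 33 nmi): east 33 sin 341° = -10.74, north 33 cos 341° = 31.20
Current position: (-47.06, 38.26). Target: (-66, -12). Remaining: Δeast = -18.94, Δnorth = -50.26.
Bearing = atan2(-18.94, -50.26) mod 360° = 200.64°; distance = √((-18.94)² + (-50.26)²) = 53.711 nmi.

201°, 53.7 nmi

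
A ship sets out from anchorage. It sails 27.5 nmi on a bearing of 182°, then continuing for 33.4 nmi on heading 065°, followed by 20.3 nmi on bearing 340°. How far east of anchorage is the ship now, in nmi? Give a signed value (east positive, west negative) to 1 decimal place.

Leg 1 (182°, 27.5 nmi): east 27.5 sin 182° = -0.96, north 27.5 cos 182° = -27.48
Leg 2 (065°, 33.4 nmi): east 33.4 sin 65° = 30.27, north 33.4 cos 65° = 14.12
Leg 3 (340°, 20.3 nmi): east 20.3 sin 340° = -6.94, north 20.3 cos 340° = 19.08
Net east component: 22.37 nmi.

22.4 nmi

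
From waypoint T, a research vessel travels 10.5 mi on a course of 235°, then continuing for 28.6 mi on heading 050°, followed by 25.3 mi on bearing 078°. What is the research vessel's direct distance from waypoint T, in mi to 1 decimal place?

41.9 mi

Leg 1 (235°, 10.5 mi): east 10.5 sin 235° = -8.60, north 10.5 cos 235° = -6.02
Leg 2 (050°, 28.6 mi): east 28.6 sin 50° = 21.91, north 28.6 cos 50° = 18.38
Leg 3 (078°, 25.3 mi): east 25.3 sin 78° = 24.75, north 25.3 cos 78° = 5.26
Net: 38.05 east, 17.62 north. Distance = √((38.05)² + (17.62)²) = 41.937 mi.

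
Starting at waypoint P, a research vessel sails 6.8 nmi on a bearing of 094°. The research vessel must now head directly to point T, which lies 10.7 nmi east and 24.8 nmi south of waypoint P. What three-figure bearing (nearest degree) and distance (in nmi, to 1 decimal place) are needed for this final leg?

Leg 1 (094°, 6.8 nmi): east 6.8 sin 94° = 6.78, north 6.8 cos 94° = -0.47
Current position: (6.78, -0.47). Target: (10.7, -24.8). Remaining: Δeast = 3.92, Δnorth = -24.33.
Bearing = atan2(3.92, -24.33) mod 360° = 170.85°; distance = √((3.92)² + (-24.33)²) = 24.639 nmi.

171°, 24.6 nmi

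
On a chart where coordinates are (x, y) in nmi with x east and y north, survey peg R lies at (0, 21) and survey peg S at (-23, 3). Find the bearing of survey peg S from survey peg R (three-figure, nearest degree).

Δeast = -23 − 0 = -23.00; Δnorth = 3 − 21 = -18.00.
Bearing = atan2(Δeast, Δnorth) mod 360° = 231.95° ≈ 232°.

232°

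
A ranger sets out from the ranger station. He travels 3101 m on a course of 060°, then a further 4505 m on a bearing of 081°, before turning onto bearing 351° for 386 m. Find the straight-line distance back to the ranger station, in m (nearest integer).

7550 m

Leg 1 (060°, 3101 m): east 3101 sin 60° = 2685.54, north 3101 cos 60° = 1550.50
Leg 2 (081°, 4505 m): east 4505 sin 81° = 4449.54, north 4505 cos 81° = 704.74
Leg 3 (351°, 386 m): east 386 sin 351° = -60.38, north 386 cos 351° = 381.25
Net: 7074.70 east, 2636.48 north. Distance = √((7074.70)² + (2636.48)²) = 7549.993 m.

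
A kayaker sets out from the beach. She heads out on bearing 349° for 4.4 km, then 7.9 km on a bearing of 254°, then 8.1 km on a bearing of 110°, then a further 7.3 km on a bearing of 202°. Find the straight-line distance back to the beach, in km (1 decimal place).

Leg 1 (349°, 4.4 km): east 4.4 sin 349° = -0.84, north 4.4 cos 349° = 4.32
Leg 2 (254°, 7.9 km): east 7.9 sin 254° = -7.59, north 7.9 cos 254° = -2.18
Leg 3 (110°, 8.1 km): east 8.1 sin 110° = 7.61, north 8.1 cos 110° = -2.77
Leg 4 (202°, 7.3 km): east 7.3 sin 202° = -2.73, north 7.3 cos 202° = -6.77
Net: -3.56 east, -7.40 north. Distance = √((-3.56)² + (-7.40)²) = 8.208 km.

8.2 km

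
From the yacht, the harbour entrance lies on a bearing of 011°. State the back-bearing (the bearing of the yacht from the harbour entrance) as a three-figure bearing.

191°

Back-bearing = 011° + 180° = 191°.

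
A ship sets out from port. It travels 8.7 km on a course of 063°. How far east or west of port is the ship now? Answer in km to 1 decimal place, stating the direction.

Leg 1 (063°, 8.7 km): east 8.7 sin 63° = 7.75, north 8.7 cos 63° = 3.95
Net east component: 7.75 km.

7.8 km east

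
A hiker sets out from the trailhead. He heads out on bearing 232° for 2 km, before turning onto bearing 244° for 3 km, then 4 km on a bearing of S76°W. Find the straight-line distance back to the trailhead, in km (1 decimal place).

8.9 km

Leg 1 (232°, 2 km): east 2 sin 232° = -1.58, north 2 cos 232° = -1.23
Leg 2 (244°, 3 km): east 3 sin 244° = -2.70, north 3 cos 244° = -1.32
Leg 3 (S76°W, 4 km): east 4 sin 256° = -3.88, north 4 cos 256° = -0.97
Net: -8.15 east, -3.51 north. Distance = √((-8.15)² + (-3.51)²) = 8.879 km.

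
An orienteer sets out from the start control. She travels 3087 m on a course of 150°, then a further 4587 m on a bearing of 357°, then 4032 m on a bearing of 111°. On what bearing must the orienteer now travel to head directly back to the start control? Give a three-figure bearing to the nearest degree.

265°

Leg 1 (150°, 3087 m): east 3087 sin 150° = 1543.50, north 3087 cos 150° = -2673.42
Leg 2 (357°, 4587 m): east 4587 sin 357° = -240.07, north 4587 cos 357° = 4580.71
Leg 3 (111°, 4032 m): east 4032 sin 111° = 3764.20, north 4032 cos 111° = -1444.94
Net displacement: 5067.63 east, 462.35 north. Direction back to start is (-5067.63, -462.35): bearing = atan2(-5067.63, -462.35) mod 360° = 264.79° ≈ 265°.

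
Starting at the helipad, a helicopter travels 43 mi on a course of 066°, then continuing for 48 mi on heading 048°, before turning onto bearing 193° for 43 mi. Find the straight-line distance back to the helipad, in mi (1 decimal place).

Leg 1 (066°, 43 mi): east 43 sin 66° = 39.28, north 43 cos 66° = 17.49
Leg 2 (048°, 48 mi): east 48 sin 48° = 35.67, north 48 cos 48° = 32.12
Leg 3 (193°, 43 mi): east 43 sin 193° = -9.67, north 43 cos 193° = -41.90
Net: 65.28 east, 7.71 north. Distance = √((65.28)² + (7.71)²) = 65.734 mi.

65.7 mi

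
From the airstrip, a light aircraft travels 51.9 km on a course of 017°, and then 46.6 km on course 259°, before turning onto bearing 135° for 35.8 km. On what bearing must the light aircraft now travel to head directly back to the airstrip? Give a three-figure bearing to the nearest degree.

161°

Leg 1 (017°, 51.9 km): east 51.9 sin 17° = 15.17, north 51.9 cos 17° = 49.63
Leg 2 (259°, 46.6 km): east 46.6 sin 259° = -45.74, north 46.6 cos 259° = -8.89
Leg 3 (135°, 35.8 km): east 35.8 sin 135° = 25.31, north 35.8 cos 135° = -25.31
Net displacement: -5.26 east, 15.43 north. Direction back to start is (5.26, -15.43): bearing = atan2(5.26, -15.43) mod 360° = 161.19° ≈ 161°.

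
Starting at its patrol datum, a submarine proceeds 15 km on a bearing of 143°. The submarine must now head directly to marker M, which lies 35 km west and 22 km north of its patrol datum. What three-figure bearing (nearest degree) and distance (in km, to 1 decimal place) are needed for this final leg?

Leg 1 (143°, 15 km): east 15 sin 143° = 9.03, north 15 cos 143° = -11.98
Current position: (9.03, -11.98). Target: (-35, 22). Remaining: Δeast = -44.03, Δnorth = 33.98.
Bearing = atan2(-44.03, 33.98) mod 360° = 307.66°; distance = √((-44.03)² + (33.98)²) = 55.615 km.

308°, 55.6 km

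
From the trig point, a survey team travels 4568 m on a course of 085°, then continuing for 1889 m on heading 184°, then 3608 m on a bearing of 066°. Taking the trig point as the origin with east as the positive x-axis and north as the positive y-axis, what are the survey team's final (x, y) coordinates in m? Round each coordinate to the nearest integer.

(7715, -19)

Leg 1 (085°, 4568 m): east 4568 sin 85° = 4550.62, north 4568 cos 85° = 398.13
Leg 2 (184°, 1889 m): east 1889 sin 184° = -131.77, north 1889 cos 184° = -1884.40
Leg 3 (066°, 3608 m): east 3608 sin 66° = 3296.07, north 3608 cos 66° = 1467.51
Summing: 7714.92 m east, -18.77 m north → (7715, -19).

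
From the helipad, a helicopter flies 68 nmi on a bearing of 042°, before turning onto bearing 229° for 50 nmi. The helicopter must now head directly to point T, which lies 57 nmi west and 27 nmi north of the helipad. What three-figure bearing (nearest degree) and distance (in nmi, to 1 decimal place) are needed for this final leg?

278°, 65.4 nmi

Leg 1 (042°, 68 nmi): east 68 sin 42° = 45.50, north 68 cos 42° = 50.53
Leg 2 (229°, 50 nmi): east 50 sin 229° = -37.74, north 50 cos 229° = -32.80
Current position: (7.77, 17.73). Target: (-57, 27). Remaining: Δeast = -64.77, Δnorth = 9.27.
Bearing = atan2(-64.77, 9.27) mod 360° = 278.14°; distance = √((-64.77)² + (9.27)²) = 65.425 nmi.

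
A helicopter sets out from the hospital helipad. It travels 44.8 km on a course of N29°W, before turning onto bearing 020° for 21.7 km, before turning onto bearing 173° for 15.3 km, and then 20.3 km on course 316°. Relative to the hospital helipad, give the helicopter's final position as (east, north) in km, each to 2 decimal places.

Leg 1 (N29°W, 44.8 km): east 44.8 sin 331° = -21.72, north 44.8 cos 331° = 39.18
Leg 2 (020°, 21.7 km): east 21.7 sin 20° = 7.42, north 21.7 cos 20° = 20.39
Leg 3 (173°, 15.3 km): east 15.3 sin 173° = 1.86, north 15.3 cos 173° = -15.19
Leg 4 (316°, 20.3 km): east 20.3 sin 316° = -14.10, north 20.3 cos 316° = 14.60
Summing: -26.53 km east, 58.99 km north → (-26.53, 58.99).

(-26.53, 58.99)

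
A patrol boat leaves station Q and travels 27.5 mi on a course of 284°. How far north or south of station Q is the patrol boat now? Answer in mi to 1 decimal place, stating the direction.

Leg 1 (284°, 27.5 mi): east 27.5 sin 284° = -26.68, north 27.5 cos 284° = 6.65
Net north component: 6.65 mi.

6.7 mi north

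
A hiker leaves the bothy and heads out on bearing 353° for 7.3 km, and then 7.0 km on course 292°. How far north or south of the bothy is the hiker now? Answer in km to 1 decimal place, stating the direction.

9.9 km north

Leg 1 (353°, 7.3 km): east 7.3 sin 353° = -0.89, north 7.3 cos 353° = 7.25
Leg 2 (292°, 7.0 km): east 7.0 sin 292° = -6.49, north 7.0 cos 292° = 2.62
Net north component: 9.87 km.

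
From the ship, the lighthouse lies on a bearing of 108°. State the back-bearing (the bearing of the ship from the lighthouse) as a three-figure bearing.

288°

Back-bearing = 108° + 180° = 288°.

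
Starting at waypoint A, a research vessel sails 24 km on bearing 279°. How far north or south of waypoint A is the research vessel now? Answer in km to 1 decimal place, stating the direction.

3.8 km north

Leg 1 (279°, 24 km): east 24 sin 279° = -23.70, north 24 cos 279° = 3.75
Net north component: 3.75 km.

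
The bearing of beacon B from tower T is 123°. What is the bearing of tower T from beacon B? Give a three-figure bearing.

Back-bearing = 123° + 180° = 303°.

303°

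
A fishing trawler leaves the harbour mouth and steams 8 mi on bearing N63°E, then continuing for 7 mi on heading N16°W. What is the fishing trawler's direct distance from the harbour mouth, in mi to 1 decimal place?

Leg 1 (N63°E, 8 mi): east 8 sin 63° = 7.13, north 8 cos 63° = 3.63
Leg 2 (N16°W, 7 mi): east 7 sin 344° = -1.93, north 7 cos 344° = 6.73
Net: 5.20 east, 10.36 north. Distance = √((5.20)² + (10.36)²) = 11.592 mi.

11.6 mi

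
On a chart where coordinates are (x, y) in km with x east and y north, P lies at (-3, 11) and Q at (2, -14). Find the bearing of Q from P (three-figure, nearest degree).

169°

Δeast = 2 − -3 = 5.00; Δnorth = -14 − 11 = -25.00.
Bearing = atan2(Δeast, Δnorth) mod 360° = 168.69° ≈ 169°.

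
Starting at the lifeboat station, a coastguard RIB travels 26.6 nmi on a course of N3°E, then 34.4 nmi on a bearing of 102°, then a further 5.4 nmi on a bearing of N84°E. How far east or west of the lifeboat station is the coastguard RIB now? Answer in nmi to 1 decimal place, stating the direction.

Leg 1 (N3°E, 26.6 nmi): east 26.6 sin 3° = 1.39, north 26.6 cos 3° = 26.56
Leg 2 (102°, 34.4 nmi): east 34.4 sin 102° = 33.65, north 34.4 cos 102° = -7.15
Leg 3 (N84°E, 5.4 nmi): east 5.4 sin 84° = 5.37, north 5.4 cos 84° = 0.56
Net east component: 40.41 nmi.

40.4 nmi east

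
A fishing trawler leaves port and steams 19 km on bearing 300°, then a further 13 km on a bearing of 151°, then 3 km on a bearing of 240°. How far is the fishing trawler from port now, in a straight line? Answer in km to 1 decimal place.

Leg 1 (300°, 19 km): east 19 sin 300° = -16.45, north 19 cos 300° = 9.50
Leg 2 (151°, 13 km): east 13 sin 151° = 6.30, north 13 cos 151° = -11.37
Leg 3 (240°, 3 km): east 3 sin 240° = -2.60, north 3 cos 240° = -1.50
Net: -12.75 east, -3.37 north. Distance = √((-12.75)² + (-3.37)²) = 13.188 km.

13.2 km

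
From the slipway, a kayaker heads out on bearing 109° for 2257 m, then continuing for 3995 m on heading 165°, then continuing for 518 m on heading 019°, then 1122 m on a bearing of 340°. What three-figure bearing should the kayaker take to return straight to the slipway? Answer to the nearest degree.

Leg 1 (109°, 2257 m): east 2257 sin 109° = 2134.04, north 2257 cos 109° = -734.81
Leg 2 (165°, 3995 m): east 3995 sin 165° = 1033.98, north 3995 cos 165° = -3858.87
Leg 3 (019°, 518 m): east 518 sin 19° = 168.64, north 518 cos 19° = 489.78
Leg 4 (340°, 1122 m): east 1122 sin 340° = -383.75, north 1122 cos 340° = 1054.34
Net displacement: 2952.92 east, -3049.57 north. Direction back to start is (-2952.92, 3049.57): bearing = atan2(-2952.92, 3049.57) mod 360° = 315.92° ≈ 316°.

316°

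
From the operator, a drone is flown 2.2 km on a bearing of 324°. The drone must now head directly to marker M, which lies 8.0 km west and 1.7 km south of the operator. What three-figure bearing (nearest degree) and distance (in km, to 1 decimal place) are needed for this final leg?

243°, 7.6 km

Leg 1 (324°, 2.2 km): east 2.2 sin 324° = -1.29, north 2.2 cos 324° = 1.78
Current position: (-1.29, 1.78). Target: (-8.0, -1.7). Remaining: Δeast = -6.71, Δnorth = -3.48.
Bearing = atan2(-6.71, -3.48) mod 360° = 242.58°; distance = √((-6.71)² + (-3.48)²) = 7.556 km.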